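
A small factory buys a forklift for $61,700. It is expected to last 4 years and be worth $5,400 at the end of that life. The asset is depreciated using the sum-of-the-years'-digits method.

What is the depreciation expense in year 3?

$11,260

Depreciable base = $61,700 − $5,400 = $56,300.
Sum of the years' digits = 4+3+2+1 = 10.
Year 1: $56,300 × 4/10 = $22,520. Book value $39,180.
Year 2: $56,300 × 3/10 = $16,890. Book value $22,290.
Year 3: $56,300 × 2/10 = $11,260. Book value $11,030.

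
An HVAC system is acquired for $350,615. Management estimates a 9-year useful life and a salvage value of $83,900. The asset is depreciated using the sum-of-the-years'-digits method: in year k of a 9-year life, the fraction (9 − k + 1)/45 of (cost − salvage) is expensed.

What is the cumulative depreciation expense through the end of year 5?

$207,445

Depreciable base = $350,615 − $83,900 = $266,715.
Sum of the years' digits = 9+8+7+6+5+4+3+2+1 = 45.
Year 1: $266,715 × 9/45 = $53,343. Book value $297,272.
Year 2: $266,715 × 8/45 = $47,416. Book value $249,856.
Year 3: $266,715 × 7/45 = $41,489. Book value $208,367.
Year 4: $266,715 × 6/45 = $35,562. Book value $172,805.
Year 5: $266,715 × 5/45 = $29,635. Book value $143,170.
Accumulated through year 5 = $350,615 − $143,170 = $207,445.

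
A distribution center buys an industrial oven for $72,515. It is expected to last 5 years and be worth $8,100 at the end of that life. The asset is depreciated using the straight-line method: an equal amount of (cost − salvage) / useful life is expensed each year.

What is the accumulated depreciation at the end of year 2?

Depreciable base = $72,515 − $8,100 = $64,415.
Annual expense = $64,415 / 5 = $12,883.
End of year 1: book value $59,632.
End of year 2: book value $46,749.
Accumulated through year 2 = $72,515 − $46,749 = $25,766.

$25,766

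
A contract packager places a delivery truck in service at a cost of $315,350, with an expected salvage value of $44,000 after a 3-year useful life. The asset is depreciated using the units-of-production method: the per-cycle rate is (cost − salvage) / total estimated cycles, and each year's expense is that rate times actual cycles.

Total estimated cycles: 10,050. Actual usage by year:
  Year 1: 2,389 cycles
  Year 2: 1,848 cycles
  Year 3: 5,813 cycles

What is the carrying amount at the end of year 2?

Depreciable base = $315,350 − $44,000 = $271,350.
Rate = $271,350 / 10,050 cycles = $27 per cycle.
Year 1: 2,389 × $27 = $64,503. Book value $250,847.
Year 2: 1,848 × $27 = $49,896. Book value $200,951.

$200,951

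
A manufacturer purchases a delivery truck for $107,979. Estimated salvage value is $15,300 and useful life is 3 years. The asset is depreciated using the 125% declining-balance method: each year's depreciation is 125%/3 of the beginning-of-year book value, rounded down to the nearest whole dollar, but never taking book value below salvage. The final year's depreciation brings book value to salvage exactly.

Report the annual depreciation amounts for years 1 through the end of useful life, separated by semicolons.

Depreciable base = $107,979 − $15,300 = $92,679.
Year 1: ⌊$107,979 × 125%/3⌋ = $44,991. Book value $62,988.
Year 2: ⌊$62,988 × 125%/3⌋ = $26,245. Book value $36,743.
Year 3 (final): $36,743 − $15,300 = $21,443. Book value $15,300.

$44,991; $26,245; $21,443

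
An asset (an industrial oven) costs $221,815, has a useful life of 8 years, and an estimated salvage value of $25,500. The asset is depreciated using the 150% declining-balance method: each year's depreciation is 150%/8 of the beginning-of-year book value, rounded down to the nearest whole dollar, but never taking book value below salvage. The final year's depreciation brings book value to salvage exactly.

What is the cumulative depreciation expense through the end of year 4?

$125,146

Depreciable base = $221,815 − $25,500 = $196,315.
Year 1: ⌊$221,815 × 150%/8⌋ = $41,590. Book value $180,225.
Year 2: ⌊$180,225 × 150%/8⌋ = $33,792. Book value $146,433.
Year 3: ⌊$146,433 × 150%/8⌋ = $27,456. Book value $118,977.
Year 4: ⌊$118,977 × 150%/8⌋ = $22,308. Book value $96,669.
Accumulated through year 4 = $221,815 − $96,669 = $125,146.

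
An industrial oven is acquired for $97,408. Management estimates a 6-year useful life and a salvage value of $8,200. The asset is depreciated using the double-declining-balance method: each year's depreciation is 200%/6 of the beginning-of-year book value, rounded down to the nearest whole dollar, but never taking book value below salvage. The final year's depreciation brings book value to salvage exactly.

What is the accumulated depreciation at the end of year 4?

$78,166

Depreciable base = $97,408 − $8,200 = $89,208.
Year 1: ⌊$97,408 × 200%/6⌋ = $32,469. Book value $64,939.
Year 2: ⌊$64,939 × 200%/6⌋ = $21,646. Book value $43,293.
Year 3: ⌊$43,293 × 200%/6⌋ = $14,431. Book value $28,862.
Year 4: ⌊$28,862 × 200%/6⌋ = $9,620. Book value $19,242.
Accumulated through year 4 = $97,408 − $19,242 = $78,166.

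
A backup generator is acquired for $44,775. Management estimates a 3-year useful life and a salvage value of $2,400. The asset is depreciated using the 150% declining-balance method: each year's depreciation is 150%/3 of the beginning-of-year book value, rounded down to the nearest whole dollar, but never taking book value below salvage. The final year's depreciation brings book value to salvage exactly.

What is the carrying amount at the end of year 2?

$11,194

Depreciable base = $44,775 − $2,400 = $42,375.
Year 1: ⌊$44,775 × 150%/3⌋ = $22,387. Book value $22,388.
Year 2: ⌊$22,388 × 150%/3⌋ = $11,194. Book value $11,194.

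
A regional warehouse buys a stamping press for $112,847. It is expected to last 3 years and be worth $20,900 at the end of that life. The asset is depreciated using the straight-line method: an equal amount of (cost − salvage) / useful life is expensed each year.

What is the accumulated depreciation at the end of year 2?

$61,298

Depreciable base = $112,847 − $20,900 = $91,947.
Annual expense = $91,947 / 3 = $30,649.
End of year 1: book value $82,198.
End of year 2: book value $51,549.
Accumulated through year 2 = $112,847 − $51,549 = $61,298.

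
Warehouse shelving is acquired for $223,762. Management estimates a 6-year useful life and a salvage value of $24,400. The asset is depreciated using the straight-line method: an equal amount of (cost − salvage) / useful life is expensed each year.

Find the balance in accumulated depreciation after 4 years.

$132,908

Depreciable base = $223,762 − $24,400 = $199,362.
Annual expense = $199,362 / 6 = $33,227.
End of year 1: book value $190,535.
End of year 2: book value $157,308.
End of year 3: book value $124,081.
End of year 4: book value $90,854.
Accumulated through year 4 = $223,762 − $90,854 = $132,908.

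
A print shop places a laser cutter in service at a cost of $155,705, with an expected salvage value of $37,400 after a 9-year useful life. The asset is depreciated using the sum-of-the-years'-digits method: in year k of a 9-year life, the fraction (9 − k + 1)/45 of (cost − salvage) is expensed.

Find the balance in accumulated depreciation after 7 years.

$110,418

Depreciable base = $155,705 − $37,400 = $118,305.
Sum of the years' digits = 9+8+7+6+5+4+3+2+1 = 45.
Year 1: $118,305 × 9/45 = $23,661. Book value $132,044.
Year 2: $118,305 × 8/45 = $21,032. Book value $111,012.
Year 3: $118,305 × 7/45 = $18,403. Book value $92,609.
Year 4: $118,305 × 6/45 = $15,774. Book value $76,835.
Year 5: $118,305 × 5/45 = $13,145. Book value $63,690.
Year 6: $118,305 × 4/45 = $10,516. Book value $53,174.
Year 7: $118,305 × 3/45 = $7,887. Book value $45,287.
Accumulated through year 7 = $155,705 − $45,287 = $110,418.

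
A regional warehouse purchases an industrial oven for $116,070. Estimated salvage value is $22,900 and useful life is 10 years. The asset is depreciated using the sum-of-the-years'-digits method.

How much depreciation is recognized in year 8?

Depreciable base = $116,070 − $22,900 = $93,170.
Sum of the years' digits = 10+9+8+7+6+5+4+3+2+1 = 55.
Year 1: $93,170 × 10/55 = $16,940. Book value $99,130.
Year 2: $93,170 × 9/55 = $15,246. Book value $83,884.
Year 3: $93,170 × 8/55 = $13,552. Book value $70,332.
Year 4: $93,170 × 7/55 = $11,858. Book value $58,474.
Year 5: $93,170 × 6/55 = $10,164. Book value $48,310.
Year 6: $93,170 × 5/55 = $8,470. Book value $39,840.
Year 7: $93,170 × 4/55 = $6,776. Book value $33,064.
Year 8: $93,170 × 3/55 = $5,082. Book value $27,982.

$5,082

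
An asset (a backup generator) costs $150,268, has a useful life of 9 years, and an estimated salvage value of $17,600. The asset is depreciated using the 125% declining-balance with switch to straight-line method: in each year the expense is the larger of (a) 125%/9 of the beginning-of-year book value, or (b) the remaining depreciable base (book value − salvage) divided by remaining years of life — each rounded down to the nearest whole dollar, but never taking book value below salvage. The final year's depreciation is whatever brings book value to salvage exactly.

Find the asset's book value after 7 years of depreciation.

Depreciable base = $150,268 − $17,600 = $132,668.
Year 1: DB = ⌊$150,268 × 125%/9⌋ = $20,870; SL = ⌊$132,668/9⌋ = $14,740 → take DB $20,870. Book value $129,398.
Year 2: DB = ⌊$129,398 × 125%/9⌋ = $17,971; SL = ⌊$111,798/8⌋ = $13,974 → take DB $17,971. Book value $111,427.
Year 3: DB = ⌊$111,427 × 125%/9⌋ = $15,475; SL = ⌊$93,827/7⌋ = $13,403 → take DB $15,475. Book value $95,952.
Year 4: DB = ⌊$95,952 × 125%/9⌋ = $13,326; SL = ⌊$78,352/6⌋ = $13,058 → take DB $13,326. Book value $82,626.
Year 5: DB = ⌊$82,626 × 125%/9⌋ = $11,475; SL = ⌊$65,026/5⌋ = $13,005 → take SL $13,005. Book value $69,621.
Year 6: DB = ⌊$69,621 × 125%/9⌋ = $9,669; SL = ⌊$52,021/4⌋ = $13,005 → take SL $13,005. Book value $56,616.
Year 7: DB = ⌊$56,616 × 125%/9⌋ = $7,863; SL = ⌊$39,016/3⌋ = $13,005 → take SL $13,005. Book value $43,611.

$43,611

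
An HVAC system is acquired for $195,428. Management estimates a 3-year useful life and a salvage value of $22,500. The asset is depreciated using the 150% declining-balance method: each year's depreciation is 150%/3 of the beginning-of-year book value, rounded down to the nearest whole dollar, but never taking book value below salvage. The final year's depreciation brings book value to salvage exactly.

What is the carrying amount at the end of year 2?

$48,857

Depreciable base = $195,428 − $22,500 = $172,928.
Year 1: ⌊$195,428 × 150%/3⌋ = $97,714. Book value $97,714.
Year 2: ⌊$97,714 × 150%/3⌋ = $48,857. Book value $48,857.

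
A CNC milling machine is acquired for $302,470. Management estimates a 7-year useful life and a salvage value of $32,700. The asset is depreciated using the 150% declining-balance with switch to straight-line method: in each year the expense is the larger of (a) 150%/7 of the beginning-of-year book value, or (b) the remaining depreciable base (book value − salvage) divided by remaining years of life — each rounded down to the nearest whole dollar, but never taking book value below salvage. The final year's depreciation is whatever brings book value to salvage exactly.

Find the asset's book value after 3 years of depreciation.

$146,716

Depreciable base = $302,470 − $32,700 = $269,770.
Year 1: DB = ⌊$302,470 × 150%/7⌋ = $64,815; SL = ⌊$269,770/7⌋ = $38,538 → take DB $64,815. Book value $237,655.
Year 2: DB = ⌊$237,655 × 150%/7⌋ = $50,926; SL = ⌊$204,955/6⌋ = $34,159 → take DB $50,926. Book value $186,729.
Year 3: DB = ⌊$186,729 × 150%/7⌋ = $40,013; SL = ⌊$154,029/5⌋ = $30,805 → take DB $40,013. Book value $146,716.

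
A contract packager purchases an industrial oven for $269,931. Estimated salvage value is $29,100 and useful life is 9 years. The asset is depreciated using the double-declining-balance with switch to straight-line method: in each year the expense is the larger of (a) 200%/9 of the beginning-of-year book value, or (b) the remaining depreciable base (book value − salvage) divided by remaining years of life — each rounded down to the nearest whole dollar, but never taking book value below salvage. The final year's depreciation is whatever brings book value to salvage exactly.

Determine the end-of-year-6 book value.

Depreciable base = $269,931 − $29,100 = $240,831.
Year 1: DB = ⌊$269,931 × 200%/9⌋ = $59,984; SL = ⌊$240,831/9⌋ = $26,759 → take DB $59,984. Book value $209,947.
Year 2: DB = ⌊$209,947 × 200%/9⌋ = $46,654; SL = ⌊$180,847/8⌋ = $22,605 → take DB $46,654. Book value $163,293.
Year 3: DB = ⌊$163,293 × 200%/9⌋ = $36,287; SL = ⌊$134,193/7⌋ = $19,170 → take DB $36,287. Book value $127,006.
Year 4: DB = ⌊$127,006 × 200%/9⌋ = $28,223; SL = ⌊$97,906/6⌋ = $16,317 → take DB $28,223. Book value $98,783.
Year 5: DB = ⌊$98,783 × 200%/9⌋ = $21,951; SL = ⌊$69,683/5⌋ = $13,936 → take DB $21,951. Book value $76,832.
Year 6: DB = ⌊$76,832 × 200%/9⌋ = $17,073; SL = ⌊$47,732/4⌋ = $11,933 → take DB $17,073. Book value $59,759.

$59,759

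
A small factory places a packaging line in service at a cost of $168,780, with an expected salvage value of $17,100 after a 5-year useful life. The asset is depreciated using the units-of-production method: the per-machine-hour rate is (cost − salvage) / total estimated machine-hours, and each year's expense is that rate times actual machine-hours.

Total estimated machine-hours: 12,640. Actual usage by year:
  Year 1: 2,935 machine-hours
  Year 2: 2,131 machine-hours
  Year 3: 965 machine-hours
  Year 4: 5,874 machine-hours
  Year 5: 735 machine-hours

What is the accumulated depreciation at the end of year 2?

Depreciable base = $168,780 − $17,100 = $151,680.
Rate = $151,680 / 12,640 machine-hours = $12 per machine-hour.
Year 1: 2,935 × $12 = $35,220. Book value $133,560.
Year 2: 2,131 × $12 = $25,572. Book value $107,988.
Accumulated through year 2 = $168,780 − $107,988 = $60,792.

$60,792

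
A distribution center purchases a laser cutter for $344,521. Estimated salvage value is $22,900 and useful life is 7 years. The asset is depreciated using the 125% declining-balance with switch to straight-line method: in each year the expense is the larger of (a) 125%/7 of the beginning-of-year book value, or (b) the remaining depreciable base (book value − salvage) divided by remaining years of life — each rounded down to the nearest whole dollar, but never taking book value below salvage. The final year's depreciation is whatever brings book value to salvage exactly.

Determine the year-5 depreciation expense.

Depreciable base = $344,521 − $22,900 = $321,621.
Year 1: DB = ⌊$344,521 × 125%/7⌋ = $61,521; SL = ⌊$321,621/7⌋ = $45,945 → take DB $61,521. Book value $283,000.
Year 2: DB = ⌊$283,000 × 125%/7⌋ = $50,535; SL = ⌊$260,100/6⌋ = $43,350 → take DB $50,535. Book value $232,465.
Year 3: DB = ⌊$232,465 × 125%/7⌋ = $41,511; SL = ⌊$209,565/5⌋ = $41,913 → take SL $41,913. Book value $190,552.
Year 4: DB = ⌊$190,552 × 125%/7⌋ = $34,027; SL = ⌊$167,652/4⌋ = $41,913 → take SL $41,913. Book value $148,639.
Year 5: DB = ⌊$148,639 × 125%/7⌋ = $26,542; SL = ⌊$125,739/3⌋ = $41,913 → take SL $41,913. Book value $106,726.

$41,913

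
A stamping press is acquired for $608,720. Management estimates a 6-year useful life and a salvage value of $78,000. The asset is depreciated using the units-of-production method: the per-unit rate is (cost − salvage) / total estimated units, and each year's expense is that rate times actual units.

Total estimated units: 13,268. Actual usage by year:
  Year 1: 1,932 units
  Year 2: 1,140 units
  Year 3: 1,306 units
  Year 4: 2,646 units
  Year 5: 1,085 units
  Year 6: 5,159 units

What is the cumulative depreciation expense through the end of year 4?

Depreciable base = $608,720 − $78,000 = $530,720.
Rate = $530,720 / 13,268 units = $40 per unit.
Year 1: 1,932 × $40 = $77,280. Book value $531,440.
Year 2: 1,140 × $40 = $45,600. Book value $485,840.
Year 3: 1,306 × $40 = $52,240. Book value $433,600.
Year 4: 2,646 × $40 = $105,840. Book value $327,760.
Accumulated through year 4 = $608,720 − $327,760 = $280,960.

$280,960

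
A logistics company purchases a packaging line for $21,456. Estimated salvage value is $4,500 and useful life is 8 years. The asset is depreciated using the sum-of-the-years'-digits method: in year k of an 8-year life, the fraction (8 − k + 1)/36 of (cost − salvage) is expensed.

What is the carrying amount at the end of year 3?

Depreciable base = $21,456 − $4,500 = $16,956.
Sum of the years' digits = 8+7+6+5+4+3+2+1 = 36.
Year 1: $16,956 × 8/36 = $3,768. Book value $17,688.
Year 2: $16,956 × 7/36 = $3,297. Book value $14,391.
Year 3: $16,956 × 6/36 = $2,826. Book value $11,565.

$11,565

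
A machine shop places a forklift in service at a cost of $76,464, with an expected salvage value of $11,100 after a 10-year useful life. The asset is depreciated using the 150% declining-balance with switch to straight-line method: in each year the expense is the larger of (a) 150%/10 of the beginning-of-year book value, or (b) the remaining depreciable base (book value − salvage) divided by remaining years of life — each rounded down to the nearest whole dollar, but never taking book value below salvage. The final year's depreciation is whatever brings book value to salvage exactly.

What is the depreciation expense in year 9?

$4,435

Depreciable base = $76,464 − $11,100 = $65,364.
Year 1: DB = ⌊$76,464 × 150%/10⌋ = $11,469; SL = ⌊$65,364/10⌋ = $6,536 → take DB $11,469. Book value $64,995.
Year 2: DB = ⌊$64,995 × 150%/10⌋ = $9,749; SL = ⌊$53,895/9⌋ = $5,988 → take DB $9,749. Book value $55,246.
Year 3: DB = ⌊$55,246 × 150%/10⌋ = $8,286; SL = ⌊$44,146/8⌋ = $5,518 → take DB $8,286. Book value $46,960.
Year 4: DB = ⌊$46,960 × 150%/10⌋ = $7,044; SL = ⌊$35,860/7⌋ = $5,122 → take DB $7,044. Book value $39,916.
Year 5: DB = ⌊$39,916 × 150%/10⌋ = $5,987; SL = ⌊$28,816/6⌋ = $4,802 → take DB $5,987. Book value $33,929.
Year 6: DB = ⌊$33,929 × 150%/10⌋ = $5,089; SL = ⌊$22,829/5⌋ = $4,565 → take DB $5,089. Book value $28,840.
Year 7: DB = ⌊$28,840 × 150%/10⌋ = $4,326; SL = ⌊$17,740/4⌋ = $4,435 → take SL $4,435. Book value $24,405.
Year 8: DB = ⌊$24,405 × 150%/10⌋ = $3,660; SL = ⌊$13,305/3⌋ = $4,435 → take SL $4,435. Book value $19,970.
Year 9: DB = ⌊$19,970 × 150%/10⌋ = $2,995; SL = ⌊$8,870/2⌋ = $4,435 → take SL $4,435. Book value $15,535.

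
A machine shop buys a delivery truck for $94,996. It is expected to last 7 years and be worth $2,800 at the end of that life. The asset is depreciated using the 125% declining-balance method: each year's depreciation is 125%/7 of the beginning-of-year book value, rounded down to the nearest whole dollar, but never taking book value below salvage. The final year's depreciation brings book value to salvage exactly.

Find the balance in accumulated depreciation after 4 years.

$51,745

Depreciable base = $94,996 − $2,800 = $92,196.
Year 1: ⌊$94,996 × 125%/7⌋ = $16,963. Book value $78,033.
Year 2: ⌊$78,033 × 125%/7⌋ = $13,934. Book value $64,099.
Year 3: ⌊$64,099 × 125%/7⌋ = $11,446. Book value $52,653.
Year 4: ⌊$52,653 × 125%/7⌋ = $9,402. Book value $43,251.
Accumulated through year 4 = $94,996 − $43,251 = $51,745.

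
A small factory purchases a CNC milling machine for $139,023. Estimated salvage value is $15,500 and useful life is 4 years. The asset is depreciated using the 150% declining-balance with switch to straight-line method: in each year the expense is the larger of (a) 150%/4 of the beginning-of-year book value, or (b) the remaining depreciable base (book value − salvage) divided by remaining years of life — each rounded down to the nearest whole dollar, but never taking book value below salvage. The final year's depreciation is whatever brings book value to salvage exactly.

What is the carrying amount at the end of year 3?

Depreciable base = $139,023 − $15,500 = $123,523.
Year 1: DB = ⌊$139,023 × 150%/4⌋ = $52,133; SL = ⌊$123,523/4⌋ = $30,880 → take DB $52,133. Book value $86,890.
Year 2: DB = ⌊$86,890 × 150%/4⌋ = $32,583; SL = ⌊$71,390/3⌋ = $23,796 → take DB $32,583. Book value $54,307.
Year 3: DB = ⌊$54,307 × 150%/4⌋ = $20,365; SL = ⌊$38,807/2⌋ = $19,403 → take DB $20,365. Book value $33,942.

$33,942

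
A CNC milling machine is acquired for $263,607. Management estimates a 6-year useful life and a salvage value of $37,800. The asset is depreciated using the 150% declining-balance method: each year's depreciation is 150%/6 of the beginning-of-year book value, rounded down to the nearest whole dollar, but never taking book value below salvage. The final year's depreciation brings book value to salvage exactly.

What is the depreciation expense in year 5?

Depreciable base = $263,607 − $37,800 = $225,807.
Year 1: ⌊$263,607 × 150%/6⌋ = $65,901. Book value $197,706.
Year 2: ⌊$197,706 × 150%/6⌋ = $49,426. Book value $148,280.
Year 3: ⌊$148,280 × 150%/6⌋ = $37,070. Book value $111,210.
Year 4: ⌊$111,210 × 150%/6⌋ = $27,802. Book value $83,408.
Year 5: ⌊$83,408 × 150%/6⌋ = $20,852. Book value $62,556.

$20,852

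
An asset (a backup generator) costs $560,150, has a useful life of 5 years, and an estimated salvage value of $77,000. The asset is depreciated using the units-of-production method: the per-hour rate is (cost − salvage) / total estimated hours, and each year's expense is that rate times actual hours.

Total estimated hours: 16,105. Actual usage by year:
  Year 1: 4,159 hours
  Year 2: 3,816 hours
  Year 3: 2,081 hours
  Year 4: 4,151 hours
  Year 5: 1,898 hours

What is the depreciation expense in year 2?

Depreciable base = $560,150 − $77,000 = $483,150.
Rate = $483,150 / 16,105 hours = $30 per hour.
Year 1: 4,159 × $30 = $124,770. Book value $435,380.
Year 2: 3,816 × $30 = $114,480. Book value $320,900.

$114,480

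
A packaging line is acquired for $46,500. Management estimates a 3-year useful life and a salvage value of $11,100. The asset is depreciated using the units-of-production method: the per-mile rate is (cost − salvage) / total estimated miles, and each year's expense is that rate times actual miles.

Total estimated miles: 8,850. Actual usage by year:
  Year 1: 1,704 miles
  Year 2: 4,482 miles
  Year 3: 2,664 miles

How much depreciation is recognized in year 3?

$10,656

Depreciable base = $46,500 − $11,100 = $35,400.
Rate = $35,400 / 8,850 miles = $4 per mile.
Year 1: 1,704 × $4 = $6,816. Book value $39,684.
Year 2: 4,482 × $4 = $17,928. Book value $21,756.
Year 3: 2,664 × $4 = $10,656. Book value $11,100.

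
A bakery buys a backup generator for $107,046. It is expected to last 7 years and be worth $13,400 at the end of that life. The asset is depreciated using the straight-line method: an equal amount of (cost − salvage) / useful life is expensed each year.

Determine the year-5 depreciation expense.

$13,378

Depreciable base = $107,046 − $13,400 = $93,646.
Annual expense = $93,646 / 7 = $13,378.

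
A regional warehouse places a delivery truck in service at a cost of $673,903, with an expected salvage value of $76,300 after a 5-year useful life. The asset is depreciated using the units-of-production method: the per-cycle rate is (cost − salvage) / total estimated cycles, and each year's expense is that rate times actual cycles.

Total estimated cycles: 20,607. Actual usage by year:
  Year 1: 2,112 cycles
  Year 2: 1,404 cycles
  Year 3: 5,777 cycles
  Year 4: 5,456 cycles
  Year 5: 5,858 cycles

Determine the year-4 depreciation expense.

Depreciable base = $673,903 − $76,300 = $597,603.
Rate = $597,603 / 20,607 cycles = $29 per cycle.
Year 1: 2,112 × $29 = $61,248. Book value $612,655.
Year 2: 1,404 × $29 = $40,716. Book value $571,939.
Year 3: 5,777 × $29 = $167,533. Book value $404,406.
Year 4: 5,456 × $29 = $158,224. Book value $246,182.

$158,224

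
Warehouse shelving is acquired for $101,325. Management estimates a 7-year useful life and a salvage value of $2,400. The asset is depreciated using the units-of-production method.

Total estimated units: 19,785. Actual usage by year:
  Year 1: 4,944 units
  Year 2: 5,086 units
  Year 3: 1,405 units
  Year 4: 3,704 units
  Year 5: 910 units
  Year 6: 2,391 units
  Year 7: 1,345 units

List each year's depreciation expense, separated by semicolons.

$24,720; $25,430; $7,025; $18,520; $4,550; $11,955; $6,725

Depreciable base = $101,325 − $2,400 = $98,925.
Rate = $98,925 / 19,785 units = $5 per unit.
Year 1: 4,944 × $5 = $24,720. Book value $76,605.
Year 2: 5,086 × $5 = $25,430. Book value $51,175.
Year 3: 1,405 × $5 = $7,025. Book value $44,150.
Year 4: 3,704 × $5 = $18,520. Book value $25,630.
Year 5: 910 × $5 = $4,550. Book value $21,080.
Year 6: 2,391 × $5 = $11,955. Book value $9,125.
Year 7: 1,345 × $5 = $6,725. Book value $2,400.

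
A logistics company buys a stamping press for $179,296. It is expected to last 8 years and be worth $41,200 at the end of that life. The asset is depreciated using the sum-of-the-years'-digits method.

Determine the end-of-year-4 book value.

Depreciable base = $179,296 − $41,200 = $138,096.
Sum of the years' digits = 8+7+6+5+4+3+2+1 = 36.
Year 1: $138,096 × 8/36 = $30,688. Book value $148,608.
Year 2: $138,096 × 7/36 = $26,852. Book value $121,756.
Year 3: $138,096 × 6/36 = $23,016. Book value $98,740.
Year 4: $138,096 × 5/36 = $19,180. Book value $79,560.

$79,560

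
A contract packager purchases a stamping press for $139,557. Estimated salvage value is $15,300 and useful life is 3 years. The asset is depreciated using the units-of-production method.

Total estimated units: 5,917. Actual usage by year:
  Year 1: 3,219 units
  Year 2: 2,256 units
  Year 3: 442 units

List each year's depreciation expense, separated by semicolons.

$67,599; $47,376; $9,282

Depreciable base = $139,557 − $15,300 = $124,257.
Rate = $124,257 / 5,917 units = $21 per unit.
Year 1: 3,219 × $21 = $67,599. Book value $71,958.
Year 2: 2,256 × $21 = $47,376. Book value $24,582.
Year 3: 442 × $21 = $9,282. Book value $15,300.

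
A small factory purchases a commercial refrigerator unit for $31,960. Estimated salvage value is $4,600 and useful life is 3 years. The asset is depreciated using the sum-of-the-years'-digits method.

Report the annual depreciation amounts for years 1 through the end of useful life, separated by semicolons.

Depreciable base = $31,960 − $4,600 = $27,360.
Sum of the years' digits = 3+2+1 = 6.
Year 1: $27,360 × 3/6 = $13,680. Book value $18,280.
Year 2: $27,360 × 2/6 = $9,120. Book value $9,160.
Year 3: $27,360 × 1/6 = $4,560. Book value $4,600.

$13,680; $9,120; $4,560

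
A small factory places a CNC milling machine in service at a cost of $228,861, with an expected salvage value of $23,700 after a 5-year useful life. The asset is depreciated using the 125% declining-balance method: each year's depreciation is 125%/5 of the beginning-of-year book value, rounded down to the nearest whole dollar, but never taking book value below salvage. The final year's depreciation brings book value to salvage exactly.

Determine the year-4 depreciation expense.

$24,138

Depreciable base = $228,861 − $23,700 = $205,161.
Year 1: ⌊$228,861 × 125%/5⌋ = $57,215. Book value $171,646.
Year 2: ⌊$171,646 × 125%/5⌋ = $42,911. Book value $128,735.
Year 3: ⌊$128,735 × 125%/5⌋ = $32,183. Book value $96,552.
Year 4: ⌊$96,552 × 125%/5⌋ = $24,138. Book value $72,414.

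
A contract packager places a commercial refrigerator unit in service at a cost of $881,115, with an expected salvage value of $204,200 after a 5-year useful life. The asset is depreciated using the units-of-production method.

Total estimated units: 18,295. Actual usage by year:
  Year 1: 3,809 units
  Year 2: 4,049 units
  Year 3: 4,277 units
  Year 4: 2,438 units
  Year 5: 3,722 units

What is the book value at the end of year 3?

Depreciable base = $881,115 − $204,200 = $676,915.
Rate = $676,915 / 18,295 units = $37 per unit.
Year 1: 3,809 × $37 = $140,933. Book value $740,182.
Year 2: 4,049 × $37 = $149,813. Book value $590,369.
Year 3: 4,277 × $37 = $158,249. Book value $432,120.

$432,120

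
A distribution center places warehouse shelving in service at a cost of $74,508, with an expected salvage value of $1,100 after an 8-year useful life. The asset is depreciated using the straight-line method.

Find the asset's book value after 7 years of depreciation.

$10,276

Depreciable base = $74,508 − $1,100 = $73,408.
Annual expense = $73,408 / 8 = $9,176.
End of year 1: book value $65,332.
End of year 2: book value $56,156.
End of year 3: book value $46,980.
End of year 4: book value $37,804.
End of year 5: book value $28,628.
End of year 6: book value $19,452.
End of year 7: book value $10,276.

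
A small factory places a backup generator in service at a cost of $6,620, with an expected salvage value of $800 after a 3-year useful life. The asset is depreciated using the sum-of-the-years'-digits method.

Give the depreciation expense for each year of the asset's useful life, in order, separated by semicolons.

$2,910; $1,940; $970

Depreciable base = $6,620 − $800 = $5,820.
Sum of the years' digits = 3+2+1 = 6.
Year 1: $5,820 × 3/6 = $2,910. Book value $3,710.
Year 2: $5,820 × 2/6 = $1,940. Book value $1,770.
Year 3: $5,820 × 1/6 = $970. Book value $800.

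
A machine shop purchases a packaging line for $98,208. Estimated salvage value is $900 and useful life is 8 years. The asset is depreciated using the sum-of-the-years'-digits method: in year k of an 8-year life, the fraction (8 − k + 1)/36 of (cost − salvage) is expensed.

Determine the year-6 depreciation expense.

$8,109

Depreciable base = $98,208 − $900 = $97,308.
Sum of the years' digits = 8+7+6+5+4+3+2+1 = 36.
Year 1: $97,308 × 8/36 = $21,624. Book value $76,584.
Year 2: $97,308 × 7/36 = $18,921. Book value $57,663.
Year 3: $97,308 × 6/36 = $16,218. Book value $41,445.
Year 4: $97,308 × 5/36 = $13,515. Book value $27,930.
Year 5: $97,308 × 4/36 = $10,812. Book value $17,118.
Year 6: $97,308 × 3/36 = $8,109. Book value $9,009.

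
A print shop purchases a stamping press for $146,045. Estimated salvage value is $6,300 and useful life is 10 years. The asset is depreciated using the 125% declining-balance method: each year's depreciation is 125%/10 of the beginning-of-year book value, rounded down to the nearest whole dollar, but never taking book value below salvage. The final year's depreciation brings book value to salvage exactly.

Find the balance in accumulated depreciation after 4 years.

Depreciable base = $146,045 − $6,300 = $139,745.
Year 1: ⌊$146,045 × 125%/10⌋ = $18,255. Book value $127,790.
Year 2: ⌊$127,790 × 125%/10⌋ = $15,973. Book value $111,817.
Year 3: ⌊$111,817 × 125%/10⌋ = $13,977. Book value $97,840.
Year 4: ⌊$97,840 × 125%/10⌋ = $12,230. Book value $85,610.
Accumulated through year 4 = $146,045 − $85,610 = $60,435.

$60,435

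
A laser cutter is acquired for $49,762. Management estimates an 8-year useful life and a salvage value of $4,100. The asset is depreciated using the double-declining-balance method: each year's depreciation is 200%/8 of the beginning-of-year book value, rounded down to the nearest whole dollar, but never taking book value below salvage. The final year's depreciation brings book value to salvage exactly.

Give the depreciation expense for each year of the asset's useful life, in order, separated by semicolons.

$12,440; $9,330; $6,998; $5,248; $3,936; $2,952; $2,214; $2,544

Depreciable base = $49,762 − $4,100 = $45,662.
Year 1: ⌊$49,762 × 200%/8⌋ = $12,440. Book value $37,322.
Year 2: ⌊$37,322 × 200%/8⌋ = $9,330. Book value $27,992.
Year 3: ⌊$27,992 × 200%/8⌋ = $6,998. Book value $20,994.
Year 4: ⌊$20,994 × 200%/8⌋ = $5,248. Book value $15,746.
Year 5: ⌊$15,746 × 200%/8⌋ = $3,936. Book value $11,810.
Year 6: ⌊$11,810 × 200%/8⌋ = $2,952. Book value $8,858.
Year 7: ⌊$8,858 × 200%/8⌋ = $2,214. Book value $6,644.
Year 8 (final): $6,644 − $4,100 = $2,544. Book value $4,100.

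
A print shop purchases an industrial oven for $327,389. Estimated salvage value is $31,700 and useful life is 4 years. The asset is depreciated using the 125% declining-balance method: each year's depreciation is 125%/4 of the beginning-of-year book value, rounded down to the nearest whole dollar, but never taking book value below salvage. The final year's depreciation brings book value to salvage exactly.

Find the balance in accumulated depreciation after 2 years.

Depreciable base = $327,389 − $31,700 = $295,689.
Year 1: ⌊$327,389 × 125%/4⌋ = $102,309. Book value $225,080.
Year 2: ⌊$225,080 × 125%/4⌋ = $70,337. Book value $154,743.
Accumulated through year 2 = $327,389 − $154,743 = $172,646.

$172,646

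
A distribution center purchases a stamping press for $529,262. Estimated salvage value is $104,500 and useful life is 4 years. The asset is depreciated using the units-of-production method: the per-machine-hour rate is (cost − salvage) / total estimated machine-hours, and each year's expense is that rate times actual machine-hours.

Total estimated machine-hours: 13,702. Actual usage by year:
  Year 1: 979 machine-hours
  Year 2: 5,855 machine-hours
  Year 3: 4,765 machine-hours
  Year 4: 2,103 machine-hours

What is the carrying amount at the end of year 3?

Depreciable base = $529,262 − $104,500 = $424,762.
Rate = $424,762 / 13,702 machine-hours = $31 per machine-hour.
Year 1: 979 × $31 = $30,349. Book value $498,913.
Year 2: 5,855 × $31 = $181,505. Book value $317,408.
Year 3: 4,765 × $31 = $147,715. Book value $169,693.

$169,693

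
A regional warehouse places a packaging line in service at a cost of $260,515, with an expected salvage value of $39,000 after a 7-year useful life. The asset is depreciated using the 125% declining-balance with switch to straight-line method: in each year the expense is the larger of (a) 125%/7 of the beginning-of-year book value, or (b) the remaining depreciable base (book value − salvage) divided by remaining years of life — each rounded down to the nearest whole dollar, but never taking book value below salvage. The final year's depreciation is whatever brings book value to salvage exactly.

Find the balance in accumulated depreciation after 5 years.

$168,818

Depreciable base = $260,515 − $39,000 = $221,515.
Year 1: DB = ⌊$260,515 × 125%/7⌋ = $46,520; SL = ⌊$221,515/7⌋ = $31,645 → take DB $46,520. Book value $213,995.
Year 2: DB = ⌊$213,995 × 125%/7⌋ = $38,213; SL = ⌊$174,995/6⌋ = $29,165 → take DB $38,213. Book value $175,782.
Year 3: DB = ⌊$175,782 × 125%/7⌋ = $31,389; SL = ⌊$136,782/5⌋ = $27,356 → take DB $31,389. Book value $144,393.
Year 4: DB = ⌊$144,393 × 125%/7⌋ = $25,784; SL = ⌊$105,393/4⌋ = $26,348 → take SL $26,348. Book value $118,045.
Year 5: DB = ⌊$118,045 × 125%/7⌋ = $21,079; SL = ⌊$79,045/3⌋ = $26,348 → take SL $26,348. Book value $91,697.
Accumulated through year 5 = $260,515 − $91,697 = $168,818.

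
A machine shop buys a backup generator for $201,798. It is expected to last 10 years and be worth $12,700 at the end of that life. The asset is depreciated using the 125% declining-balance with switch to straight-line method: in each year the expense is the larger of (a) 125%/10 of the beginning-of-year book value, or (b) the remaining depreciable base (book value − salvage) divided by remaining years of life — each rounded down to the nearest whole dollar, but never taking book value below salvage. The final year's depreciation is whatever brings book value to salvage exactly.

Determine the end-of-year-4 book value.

$117,693

Depreciable base = $201,798 − $12,700 = $189,098.
Year 1: DB = ⌊$201,798 × 125%/10⌋ = $25,224; SL = ⌊$189,098/10⌋ = $18,909 → take DB $25,224. Book value $176,574.
Year 2: DB = ⌊$176,574 × 125%/10⌋ = $22,071; SL = ⌊$163,874/9⌋ = $18,208 → take DB $22,071. Book value $154,503.
Year 3: DB = ⌊$154,503 × 125%/10⌋ = $19,312; SL = ⌊$141,803/8⌋ = $17,725 → take DB $19,312. Book value $135,191.
Year 4: DB = ⌊$135,191 × 125%/10⌋ = $16,898; SL = ⌊$122,491/7⌋ = $17,498 → take SL $17,498. Book value $117,693.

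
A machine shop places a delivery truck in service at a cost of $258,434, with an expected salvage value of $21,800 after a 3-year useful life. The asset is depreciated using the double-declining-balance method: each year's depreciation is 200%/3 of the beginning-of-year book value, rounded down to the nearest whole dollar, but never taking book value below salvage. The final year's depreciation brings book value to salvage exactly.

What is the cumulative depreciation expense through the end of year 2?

Depreciable base = $258,434 − $21,800 = $236,634.
Year 1: ⌊$258,434 × 200%/3⌋ = $172,289. Book value $86,145.
Year 2: ⌊$86,145 × 200%/3⌋ = $57,430. Book value $28,715.
Accumulated through year 2 = $258,434 − $28,715 = $229,719.

$229,719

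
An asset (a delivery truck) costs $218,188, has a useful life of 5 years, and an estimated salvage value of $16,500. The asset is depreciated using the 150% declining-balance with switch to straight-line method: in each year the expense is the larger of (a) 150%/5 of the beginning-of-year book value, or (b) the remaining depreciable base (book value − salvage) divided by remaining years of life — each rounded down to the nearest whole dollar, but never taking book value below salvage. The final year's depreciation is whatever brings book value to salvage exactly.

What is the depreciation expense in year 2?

Depreciable base = $218,188 − $16,500 = $201,688.
Year 1: DB = ⌊$218,188 × 150%/5⌋ = $65,456; SL = ⌊$201,688/5⌋ = $40,337 → take DB $65,456. Book value $152,732.
Year 2: DB = ⌊$152,732 × 150%/5⌋ = $45,819; SL = ⌊$136,232/4⌋ = $34,058 → take DB $45,819. Book value $106,913.

$45,819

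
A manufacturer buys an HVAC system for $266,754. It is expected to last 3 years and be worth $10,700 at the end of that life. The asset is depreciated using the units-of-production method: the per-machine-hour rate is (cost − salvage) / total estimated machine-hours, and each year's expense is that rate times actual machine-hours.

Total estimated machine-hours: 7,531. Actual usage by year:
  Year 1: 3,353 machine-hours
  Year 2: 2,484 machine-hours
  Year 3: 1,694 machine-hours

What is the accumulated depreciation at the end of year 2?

$198,458

Depreciable base = $266,754 − $10,700 = $256,054.
Rate = $256,054 / 7,531 machine-hours = $34 per machine-hour.
Year 1: 3,353 × $34 = $114,002. Book value $152,752.
Year 2: 2,484 × $34 = $84,456. Book value $68,296.
Accumulated through year 2 = $266,754 − $68,296 = $198,458.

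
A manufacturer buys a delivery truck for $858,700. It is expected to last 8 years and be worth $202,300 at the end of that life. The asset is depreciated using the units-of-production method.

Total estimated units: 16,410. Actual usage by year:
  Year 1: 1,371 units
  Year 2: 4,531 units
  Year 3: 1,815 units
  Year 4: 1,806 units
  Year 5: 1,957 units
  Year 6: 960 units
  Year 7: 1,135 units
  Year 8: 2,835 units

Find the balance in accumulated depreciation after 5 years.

$459,200

Depreciable base = $858,700 − $202,300 = $656,400.
Rate = $656,400 / 16,410 units = $40 per unit.
Year 1: 1,371 × $40 = $54,840. Book value $803,860.
Year 2: 4,531 × $40 = $181,240. Book value $622,620.
Year 3: 1,815 × $40 = $72,600. Book value $550,020.
Year 4: 1,806 × $40 = $72,240. Book value $477,780.
Year 5: 1,957 × $40 = $78,280. Book value $399,500.
Accumulated through year 5 = $858,700 − $399,500 = $459,200.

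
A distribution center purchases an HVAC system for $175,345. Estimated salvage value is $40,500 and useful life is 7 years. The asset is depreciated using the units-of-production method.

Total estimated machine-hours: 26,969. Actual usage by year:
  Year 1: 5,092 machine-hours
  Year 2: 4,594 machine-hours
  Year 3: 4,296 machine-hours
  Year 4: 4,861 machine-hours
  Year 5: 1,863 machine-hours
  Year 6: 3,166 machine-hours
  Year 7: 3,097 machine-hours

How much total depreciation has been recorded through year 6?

Depreciable base = $175,345 − $40,500 = $134,845.
Rate = $134,845 / 26,969 machine-hours = $5 per machine-hour.
Year 1: 5,092 × $5 = $25,460. Book value $149,885.
Year 2: 4,594 × $5 = $22,970. Book value $126,915.
Year 3: 4,296 × $5 = $21,480. Book value $105,435.
Year 4: 4,861 × $5 = $24,305. Book value $81,130.
Year 5: 1,863 × $5 = $9,315. Book value $71,815.
Year 6: 3,166 × $5 = $15,830. Book value $55,985.
Accumulated through year 6 = $175,345 − $55,985 = $119,360.

$119,360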